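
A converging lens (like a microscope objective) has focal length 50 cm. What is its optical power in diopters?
P = 1/f = 2 D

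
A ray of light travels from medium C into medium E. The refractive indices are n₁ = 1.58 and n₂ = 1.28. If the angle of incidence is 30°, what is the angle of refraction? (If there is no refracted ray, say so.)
sin θ₂ = (n₁/n₂)·sin θ₁ = 0.6172 → θ₂ = 38.11°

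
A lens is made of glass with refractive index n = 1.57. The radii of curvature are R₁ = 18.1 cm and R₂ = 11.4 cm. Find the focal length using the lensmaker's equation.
1/f = (n − 1)(1/R₁ − 1/R₂) → f = -54.03 cm (diverging lens)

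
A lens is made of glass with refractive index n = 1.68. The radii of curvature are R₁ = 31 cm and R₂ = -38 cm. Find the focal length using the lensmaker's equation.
1/f = (n − 1)(1/R₁ − 1/R₂) → f = 25.11 cm (converging lens)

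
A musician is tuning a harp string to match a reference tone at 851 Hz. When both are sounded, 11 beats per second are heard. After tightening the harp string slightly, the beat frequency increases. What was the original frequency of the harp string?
862 Hz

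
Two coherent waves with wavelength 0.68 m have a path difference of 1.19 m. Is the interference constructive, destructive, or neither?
neither (partial) — path difference = 1.75λ, neither a whole number of wavelengths nor an odd multiple of λ/2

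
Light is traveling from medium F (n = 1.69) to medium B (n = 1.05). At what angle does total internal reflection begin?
θc = arcsin(n₂/n₁) = 38.41°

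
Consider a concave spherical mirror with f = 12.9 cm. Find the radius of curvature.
R = 2|f| = 25.8 cm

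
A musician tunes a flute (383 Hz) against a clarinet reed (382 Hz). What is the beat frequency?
1 Hz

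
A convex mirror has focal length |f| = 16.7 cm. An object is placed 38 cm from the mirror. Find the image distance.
f = −16.7 cm (convex); 1/di = 1/f − 1/do → di = -11.6 cm (virtual image, behind mirror)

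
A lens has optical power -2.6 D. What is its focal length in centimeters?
f = 1/P = -38.46 cm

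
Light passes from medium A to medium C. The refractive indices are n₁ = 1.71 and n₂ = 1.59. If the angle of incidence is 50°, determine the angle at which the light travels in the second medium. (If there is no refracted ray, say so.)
sin θ₂ = (n₁/n₂)·sin θ₁ = 0.8239 → θ₂ = 55.47°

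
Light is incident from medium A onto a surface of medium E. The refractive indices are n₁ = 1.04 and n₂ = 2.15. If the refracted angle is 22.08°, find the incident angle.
sin θ₁ = (n₂/n₁)·sin θ₂ → θ₁ = 51°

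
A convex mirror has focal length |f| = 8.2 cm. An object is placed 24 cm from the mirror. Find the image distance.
f = −8.2 cm (convex); 1/di = 1/f − 1/do → di = -6.112 cm (virtual image, behind mirror)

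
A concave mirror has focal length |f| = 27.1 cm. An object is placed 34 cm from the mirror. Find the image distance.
f = +27.1 cm (concave); 1/di = 1/f − 1/do → di = 133.5 cm (real image, in front of mirror)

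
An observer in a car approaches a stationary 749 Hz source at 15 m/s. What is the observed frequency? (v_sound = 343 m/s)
f_obs = f·(v + v_o)/v = 781.8 Hz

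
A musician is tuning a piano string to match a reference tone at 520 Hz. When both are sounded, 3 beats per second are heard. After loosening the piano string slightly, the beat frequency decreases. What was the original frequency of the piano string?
523 Hz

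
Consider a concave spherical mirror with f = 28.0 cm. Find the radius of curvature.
R = 2|f| = 56 cm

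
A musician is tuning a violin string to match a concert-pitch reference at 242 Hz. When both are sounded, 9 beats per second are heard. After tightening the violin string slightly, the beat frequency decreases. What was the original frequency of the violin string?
233 Hz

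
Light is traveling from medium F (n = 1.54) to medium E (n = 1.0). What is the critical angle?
θc = arcsin(n₂/n₁) = 40.49°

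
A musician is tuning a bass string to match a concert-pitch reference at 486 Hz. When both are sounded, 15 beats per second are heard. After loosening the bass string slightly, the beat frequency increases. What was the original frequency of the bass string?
471 Hz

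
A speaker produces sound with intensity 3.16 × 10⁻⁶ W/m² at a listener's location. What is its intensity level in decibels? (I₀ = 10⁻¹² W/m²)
β = 10·log₁₀(I/I₀) = 65 dB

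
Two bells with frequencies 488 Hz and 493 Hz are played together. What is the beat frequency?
5 Hz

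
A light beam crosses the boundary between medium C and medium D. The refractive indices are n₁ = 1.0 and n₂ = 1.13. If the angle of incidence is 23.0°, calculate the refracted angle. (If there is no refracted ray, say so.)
sin θ₂ = (n₁/n₂)·sin θ₁ = 0.3458 → θ₂ = 20.23°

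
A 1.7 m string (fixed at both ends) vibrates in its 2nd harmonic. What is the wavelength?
λₙ = 2L/n = 1.7 m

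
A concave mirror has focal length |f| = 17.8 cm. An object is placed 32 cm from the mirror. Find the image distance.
f = +17.8 cm (concave); 1/di = 1/f − 1/do → di = 40.11 cm (real image, in front of mirror)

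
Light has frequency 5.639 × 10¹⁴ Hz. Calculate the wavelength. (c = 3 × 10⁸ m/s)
λ = c/f = 532 nm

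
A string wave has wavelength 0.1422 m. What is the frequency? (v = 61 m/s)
f = v/λ = 429 Hz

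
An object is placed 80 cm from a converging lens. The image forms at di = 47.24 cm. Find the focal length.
1/f = 1/do + 1/di → f = 29.7 cm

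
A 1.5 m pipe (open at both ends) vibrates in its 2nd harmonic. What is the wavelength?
λₙ = 2L/n = 1.5 m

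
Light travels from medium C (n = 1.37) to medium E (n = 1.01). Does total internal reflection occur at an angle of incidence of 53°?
θc = arcsin(n₂/n₁) = 47.5°; 53° > θc, so yes — total internal reflection.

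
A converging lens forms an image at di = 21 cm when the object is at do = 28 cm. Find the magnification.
M = −di/do = -0.75 (inverted image)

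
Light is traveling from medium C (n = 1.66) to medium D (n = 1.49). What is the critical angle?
θc = arcsin(n₂/n₁) = 63.84°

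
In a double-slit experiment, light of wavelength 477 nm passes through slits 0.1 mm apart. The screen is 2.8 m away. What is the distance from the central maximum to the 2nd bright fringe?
y = mλL/d = 26.71 mm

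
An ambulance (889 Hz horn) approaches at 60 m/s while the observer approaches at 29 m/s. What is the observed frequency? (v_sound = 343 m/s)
f_obs = f·(v + v_o)/(v − v_s) = 1169 Hz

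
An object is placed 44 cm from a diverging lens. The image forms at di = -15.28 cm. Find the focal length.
1/f = 1/do + 1/di → f = -23.41 cm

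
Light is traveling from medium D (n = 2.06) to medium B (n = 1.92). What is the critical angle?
θc = arcsin(n₂/n₁) = 68.75°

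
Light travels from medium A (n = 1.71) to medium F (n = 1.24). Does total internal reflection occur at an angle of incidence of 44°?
θc = arcsin(n₂/n₁) = 46.48°; 44° < θc, so no — the ray refracts.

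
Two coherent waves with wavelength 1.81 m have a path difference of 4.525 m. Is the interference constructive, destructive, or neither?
destructive — path difference = 2.5λ, an odd multiple of λ/2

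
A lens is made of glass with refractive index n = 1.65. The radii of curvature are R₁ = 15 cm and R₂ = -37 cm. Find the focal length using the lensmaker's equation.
1/f = (n − 1)(1/R₁ − 1/R₂) → f = 16.42 cm (converging lens)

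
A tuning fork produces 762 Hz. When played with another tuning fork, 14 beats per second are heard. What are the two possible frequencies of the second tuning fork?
f₂ = 762 ± 14 Hz → 776 Hz or 748 Hz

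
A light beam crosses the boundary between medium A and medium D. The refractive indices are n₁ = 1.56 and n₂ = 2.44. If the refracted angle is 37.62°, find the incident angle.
sin θ₁ = (n₂/n₁)·sin θ₂ → θ₁ = 72.7°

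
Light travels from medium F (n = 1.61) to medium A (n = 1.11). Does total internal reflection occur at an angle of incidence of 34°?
θc = arcsin(n₂/n₁) = 43.59°; 34° < θc, so no — the ray refracts.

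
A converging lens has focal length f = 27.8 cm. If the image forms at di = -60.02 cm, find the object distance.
1/do = 1/f − 1/di → do = 19 cm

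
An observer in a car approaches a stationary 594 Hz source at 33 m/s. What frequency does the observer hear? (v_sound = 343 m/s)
f_obs = f·(v + v_o)/v = 651.1 Hz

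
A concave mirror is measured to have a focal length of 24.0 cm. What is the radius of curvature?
R = 2|f| = 48 cm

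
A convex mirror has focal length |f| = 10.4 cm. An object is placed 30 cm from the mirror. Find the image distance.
f = −10.4 cm (convex); 1/di = 1/f − 1/do → di = -7.723 cm (virtual image, behind mirror)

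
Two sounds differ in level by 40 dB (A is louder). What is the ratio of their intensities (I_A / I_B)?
I_A/I_B = 10^(Δβ/10) = 10000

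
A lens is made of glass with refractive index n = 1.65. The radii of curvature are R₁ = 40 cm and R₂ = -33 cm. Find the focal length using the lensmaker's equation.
1/f = (n − 1)(1/R₁ − 1/R₂) → f = 27.82 cm (converging lens)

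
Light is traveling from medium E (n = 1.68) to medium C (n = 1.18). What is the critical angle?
θc = arcsin(n₂/n₁) = 44.62°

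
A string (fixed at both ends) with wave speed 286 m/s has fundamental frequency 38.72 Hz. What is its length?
L = v/(2f₁) = 3.693 m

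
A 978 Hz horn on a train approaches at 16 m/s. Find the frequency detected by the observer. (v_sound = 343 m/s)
f_obs = f·v/(v − v_s) = 1026 Hz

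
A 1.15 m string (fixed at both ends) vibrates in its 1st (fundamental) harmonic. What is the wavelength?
λₙ = 2L/n = 2.3 m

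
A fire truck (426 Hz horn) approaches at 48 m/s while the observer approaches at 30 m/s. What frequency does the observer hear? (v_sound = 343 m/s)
f_obs = f·(v + v_o)/(v − v_s) = 538.6 Hz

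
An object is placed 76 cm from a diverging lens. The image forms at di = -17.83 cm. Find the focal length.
1/f = 1/do + 1/di → f = -23.3 cm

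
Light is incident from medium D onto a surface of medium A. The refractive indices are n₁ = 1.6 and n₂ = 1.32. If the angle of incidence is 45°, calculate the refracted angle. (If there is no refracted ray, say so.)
sin θ₂ = (n₁/n₂)·sin θ₁ = 0.8571 → θ₂ = 58.99°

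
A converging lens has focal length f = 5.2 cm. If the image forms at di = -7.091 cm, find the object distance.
1/do = 1/f − 1/di → do = 3 cm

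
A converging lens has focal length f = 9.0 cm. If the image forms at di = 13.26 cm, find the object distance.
1/do = 1/f − 1/di → do = 28.01 cm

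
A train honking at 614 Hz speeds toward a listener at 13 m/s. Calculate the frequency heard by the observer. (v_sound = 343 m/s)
f_obs = f·v/(v − v_s) = 638.2 Hz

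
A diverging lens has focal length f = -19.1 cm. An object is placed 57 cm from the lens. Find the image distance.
1/di = 1/f − 1/do → di = -14.31 cm (virtual image)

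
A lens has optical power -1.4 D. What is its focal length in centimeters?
f = 1/P = -71.43 cm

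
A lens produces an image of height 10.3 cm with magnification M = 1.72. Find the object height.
ho = |hi|/|M| = 5.988 cm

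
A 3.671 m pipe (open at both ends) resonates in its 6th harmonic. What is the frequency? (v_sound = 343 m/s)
fₙ = nv/(2L) = 280.3 Hz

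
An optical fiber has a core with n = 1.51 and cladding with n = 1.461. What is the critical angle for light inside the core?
θc = arcsin(n_cladding/n_core) = 75.36°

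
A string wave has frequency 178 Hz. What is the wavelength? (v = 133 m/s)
λ = v/f = 0.7472 m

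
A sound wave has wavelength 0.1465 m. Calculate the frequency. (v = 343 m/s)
f = v/λ = 2341 Hz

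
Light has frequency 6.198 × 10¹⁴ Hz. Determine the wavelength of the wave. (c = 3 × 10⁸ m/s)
λ = c/f = 484 nm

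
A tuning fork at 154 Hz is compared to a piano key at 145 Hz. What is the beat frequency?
9 Hz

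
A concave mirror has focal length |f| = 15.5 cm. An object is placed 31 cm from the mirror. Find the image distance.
f = +15.5 cm (concave); 1/di = 1/f − 1/do → di = 31 cm (real image, in front of mirror)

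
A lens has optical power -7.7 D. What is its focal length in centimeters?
f = 1/P = -12.99 cm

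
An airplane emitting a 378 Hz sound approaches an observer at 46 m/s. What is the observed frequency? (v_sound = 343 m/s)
f_obs = f·v/(v − v_s) = 436.5 Hz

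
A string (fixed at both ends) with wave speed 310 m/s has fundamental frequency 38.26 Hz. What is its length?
L = v/(2f₁) = 4.051 m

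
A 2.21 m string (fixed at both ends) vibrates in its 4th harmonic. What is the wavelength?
λₙ = 2L/n = 1.105 m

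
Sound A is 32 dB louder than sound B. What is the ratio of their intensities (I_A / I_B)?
I_A/I_B = 10^(Δβ/10) = 1585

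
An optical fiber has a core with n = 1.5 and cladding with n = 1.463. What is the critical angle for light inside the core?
θc = arcsin(n_cladding/n_core) = 77.25°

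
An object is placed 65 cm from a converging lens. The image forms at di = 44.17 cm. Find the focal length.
1/f = 1/do + 1/di → f = 26.3 cm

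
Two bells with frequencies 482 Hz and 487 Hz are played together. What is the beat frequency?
5 Hz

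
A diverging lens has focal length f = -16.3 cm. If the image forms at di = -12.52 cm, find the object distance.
1/do = 1/f − 1/di → do = 53.99 cm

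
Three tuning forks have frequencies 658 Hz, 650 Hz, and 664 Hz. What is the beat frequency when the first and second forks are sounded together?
8 Hz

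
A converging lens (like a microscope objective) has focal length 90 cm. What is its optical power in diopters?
P = 1/f = 1.111 D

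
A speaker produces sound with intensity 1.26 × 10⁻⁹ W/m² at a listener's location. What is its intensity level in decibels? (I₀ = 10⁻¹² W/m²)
β = 10·log₁₀(I/I₀) = 31 dB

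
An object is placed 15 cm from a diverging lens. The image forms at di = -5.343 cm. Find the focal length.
1/f = 1/do + 1/di → f = -8.299 cm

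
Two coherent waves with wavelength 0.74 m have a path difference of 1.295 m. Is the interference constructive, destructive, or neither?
neither (partial) — path difference = 1.75λ, neither a whole number of wavelengths nor an odd multiple of λ/2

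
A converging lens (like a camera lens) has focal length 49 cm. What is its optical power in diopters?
P = 1/f = 2.041 D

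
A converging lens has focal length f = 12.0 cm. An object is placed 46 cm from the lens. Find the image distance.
1/di = 1/f − 1/do → di = 16.24 cm (real image)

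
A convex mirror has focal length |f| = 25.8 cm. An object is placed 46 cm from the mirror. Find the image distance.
f = −25.8 cm (convex); 1/di = 1/f − 1/do → di = -16.53 cm (virtual image, behind mirror)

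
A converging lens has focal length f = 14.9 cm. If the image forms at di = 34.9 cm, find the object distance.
1/do = 1/f − 1/di → do = 26 cm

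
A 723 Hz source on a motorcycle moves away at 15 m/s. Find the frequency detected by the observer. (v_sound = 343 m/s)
f_obs = f·v/(v + v_s) = 692.7 Hz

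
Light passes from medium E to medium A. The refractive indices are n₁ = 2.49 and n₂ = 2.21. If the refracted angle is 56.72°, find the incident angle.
sin θ₁ = (n₂/n₁)·sin θ₂ → θ₁ = 47.9°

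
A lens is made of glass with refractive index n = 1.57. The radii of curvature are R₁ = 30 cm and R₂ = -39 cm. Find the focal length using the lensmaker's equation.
1/f = (n − 1)(1/R₁ − 1/R₂) → f = 29.75 cm (converging lens)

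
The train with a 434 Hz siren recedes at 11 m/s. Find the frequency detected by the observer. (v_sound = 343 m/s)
f_obs = f·v/(v + v_s) = 420.5 Hz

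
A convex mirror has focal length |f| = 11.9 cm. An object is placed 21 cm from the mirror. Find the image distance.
f = −11.9 cm (convex); 1/di = 1/f − 1/do → di = -7.596 cm (virtual image, behind mirror)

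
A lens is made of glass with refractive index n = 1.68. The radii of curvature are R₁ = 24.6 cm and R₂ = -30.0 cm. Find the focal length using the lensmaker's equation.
1/f = (n − 1)(1/R₁ − 1/R₂) → f = 19.88 cm (converging lens)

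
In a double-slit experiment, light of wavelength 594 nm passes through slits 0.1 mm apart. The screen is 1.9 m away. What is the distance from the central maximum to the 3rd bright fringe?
y = mλL/d = 33.86 mm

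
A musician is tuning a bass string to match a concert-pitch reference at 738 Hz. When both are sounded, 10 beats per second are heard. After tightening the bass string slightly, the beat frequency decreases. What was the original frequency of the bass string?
728 Hz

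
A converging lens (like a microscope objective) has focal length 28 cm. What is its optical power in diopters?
P = 1/f = 3.571 D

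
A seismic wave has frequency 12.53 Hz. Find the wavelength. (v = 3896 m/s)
λ = v/f = 310.9 m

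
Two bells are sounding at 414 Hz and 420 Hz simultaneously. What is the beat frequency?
6 Hz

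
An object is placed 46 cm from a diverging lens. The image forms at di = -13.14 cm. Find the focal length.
1/f = 1/do + 1/di → f = -18.39 cm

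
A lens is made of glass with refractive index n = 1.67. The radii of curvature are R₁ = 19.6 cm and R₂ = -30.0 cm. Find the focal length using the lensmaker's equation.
1/f = (n − 1)(1/R₁ − 1/R₂) → f = 17.69 cm (converging lens)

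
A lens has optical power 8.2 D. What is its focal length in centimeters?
f = 1/P = 12.2 cm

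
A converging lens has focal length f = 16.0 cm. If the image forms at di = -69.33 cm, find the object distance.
1/do = 1/f − 1/di → do = 13 cm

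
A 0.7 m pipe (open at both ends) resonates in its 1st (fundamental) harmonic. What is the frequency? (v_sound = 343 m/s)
fₙ = nv/(2L) = 245 Hz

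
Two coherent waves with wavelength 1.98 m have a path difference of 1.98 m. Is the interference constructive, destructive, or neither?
constructive — path difference = 1λ, a whole number of wavelengths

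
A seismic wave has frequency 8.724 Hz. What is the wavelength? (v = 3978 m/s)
λ = v/f = 456 m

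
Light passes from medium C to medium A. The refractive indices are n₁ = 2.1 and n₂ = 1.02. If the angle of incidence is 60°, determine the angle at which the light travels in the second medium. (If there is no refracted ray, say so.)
sin θ₂ = (n₁/n₂)·sin θ₁ = 1.783 > 1, so there is no refracted ray — the light undergoes total internal reflection.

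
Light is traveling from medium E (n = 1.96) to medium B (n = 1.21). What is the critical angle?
θc = arcsin(n₂/n₁) = 38.12°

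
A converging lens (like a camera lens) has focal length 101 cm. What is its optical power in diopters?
P = 1/f = 0.9901 D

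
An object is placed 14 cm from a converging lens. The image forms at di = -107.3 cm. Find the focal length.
1/f = 1/do + 1/di → f = 16.1 cm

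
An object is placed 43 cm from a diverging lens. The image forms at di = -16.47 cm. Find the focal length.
1/f = 1/do + 1/di → f = -26.69 cm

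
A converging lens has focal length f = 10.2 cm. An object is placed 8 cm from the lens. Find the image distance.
1/di = 1/f − 1/do → di = -37.09 cm (virtual image)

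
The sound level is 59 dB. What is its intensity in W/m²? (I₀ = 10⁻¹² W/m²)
I = I₀·10^(β/10) = 7.94 × 10⁻⁷ W/m²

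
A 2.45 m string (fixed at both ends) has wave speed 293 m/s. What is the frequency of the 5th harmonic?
fₙ = nv/(2L) = 299 Hz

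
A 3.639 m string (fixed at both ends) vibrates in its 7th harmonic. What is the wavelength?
λₙ = 2L/n = 1.04 m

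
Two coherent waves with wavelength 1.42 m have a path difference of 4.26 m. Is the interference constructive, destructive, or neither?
constructive — path difference = 3λ, a whole number of wavelengths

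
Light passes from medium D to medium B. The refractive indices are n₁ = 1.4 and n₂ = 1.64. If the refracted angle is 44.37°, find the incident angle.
sin θ₁ = (n₂/n₁)·sin θ₂ → θ₁ = 55°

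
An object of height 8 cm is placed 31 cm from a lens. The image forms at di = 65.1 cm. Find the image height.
hi = (-di/do) × ho = -16.8 cm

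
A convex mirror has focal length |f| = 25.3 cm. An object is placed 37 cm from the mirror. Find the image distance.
f = −25.3 cm (convex); 1/di = 1/f − 1/do → di = -15.03 cm (virtual image, behind mirror)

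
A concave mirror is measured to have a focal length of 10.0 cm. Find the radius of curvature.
R = 2|f| = 20 cm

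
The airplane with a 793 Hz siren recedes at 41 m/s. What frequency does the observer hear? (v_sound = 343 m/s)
f_obs = f·v/(v + v_s) = 708.3 Hz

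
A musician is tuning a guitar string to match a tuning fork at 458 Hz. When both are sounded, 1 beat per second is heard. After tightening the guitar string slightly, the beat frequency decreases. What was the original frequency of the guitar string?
457 Hz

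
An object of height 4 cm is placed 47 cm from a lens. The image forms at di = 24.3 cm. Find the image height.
hi = (-di/do) × ho = -2.068 cm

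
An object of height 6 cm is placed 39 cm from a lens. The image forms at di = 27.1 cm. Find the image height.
hi = (-di/do) × ho = -4.169 cm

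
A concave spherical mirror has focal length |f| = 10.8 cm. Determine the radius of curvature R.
R = 2|f| = 21.6 cm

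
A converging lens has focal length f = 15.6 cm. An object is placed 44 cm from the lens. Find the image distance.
1/di = 1/f − 1/do → di = 24.17 cm (real image)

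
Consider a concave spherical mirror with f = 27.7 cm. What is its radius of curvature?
R = 2|f| = 55.4 cm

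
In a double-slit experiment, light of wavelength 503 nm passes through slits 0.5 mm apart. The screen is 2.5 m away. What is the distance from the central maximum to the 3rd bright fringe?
y = mλL/d = 7.545 mm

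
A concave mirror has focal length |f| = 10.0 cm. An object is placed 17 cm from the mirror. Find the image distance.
f = +10.0 cm (concave); 1/di = 1/f − 1/do → di = 24.29 cm (real image, in front of mirror)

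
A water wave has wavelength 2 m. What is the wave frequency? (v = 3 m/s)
f = v/λ = 1.5 Hz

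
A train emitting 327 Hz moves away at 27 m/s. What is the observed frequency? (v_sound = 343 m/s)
f_obs = f·v/(v + v_s) = 303.1 Hz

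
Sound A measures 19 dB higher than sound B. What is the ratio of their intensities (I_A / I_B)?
I_A/I_B = 10^(Δβ/10) = 79.43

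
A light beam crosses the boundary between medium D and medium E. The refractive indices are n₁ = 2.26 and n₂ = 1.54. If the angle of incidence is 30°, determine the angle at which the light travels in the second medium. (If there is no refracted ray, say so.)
sin θ₂ = (n₁/n₂)·sin θ₁ = 0.7338 → θ₂ = 47.2°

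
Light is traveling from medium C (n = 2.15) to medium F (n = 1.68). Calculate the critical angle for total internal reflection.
θc = arcsin(n₂/n₁) = 51.39°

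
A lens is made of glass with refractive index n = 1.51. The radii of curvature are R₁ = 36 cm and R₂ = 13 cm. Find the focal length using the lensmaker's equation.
1/f = (n − 1)(1/R₁ − 1/R₂) → f = -39.9 cm (diverging lens)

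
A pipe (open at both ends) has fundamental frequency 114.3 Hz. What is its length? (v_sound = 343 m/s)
L = v/(2f₁) = 1.5 m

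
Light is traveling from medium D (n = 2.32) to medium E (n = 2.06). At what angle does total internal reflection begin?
θc = arcsin(n₂/n₁) = 62.61°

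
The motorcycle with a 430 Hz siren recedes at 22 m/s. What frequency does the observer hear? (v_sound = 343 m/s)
f_obs = f·v/(v + v_s) = 404.1 Hz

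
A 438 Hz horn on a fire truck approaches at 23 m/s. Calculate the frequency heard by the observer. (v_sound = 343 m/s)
f_obs = f·v/(v − v_s) = 469.5 Hz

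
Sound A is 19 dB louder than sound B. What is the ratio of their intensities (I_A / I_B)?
I_A/I_B = 10^(Δβ/10) = 79.43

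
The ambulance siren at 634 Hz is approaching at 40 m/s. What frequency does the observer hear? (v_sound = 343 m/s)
f_obs = f·v/(v − v_s) = 717.7 Hz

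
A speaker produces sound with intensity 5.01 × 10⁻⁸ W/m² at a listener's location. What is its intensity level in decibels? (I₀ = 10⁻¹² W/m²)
β = 10·log₁₀(I/I₀) = 47 dB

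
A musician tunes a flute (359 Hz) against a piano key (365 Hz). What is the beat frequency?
6 Hz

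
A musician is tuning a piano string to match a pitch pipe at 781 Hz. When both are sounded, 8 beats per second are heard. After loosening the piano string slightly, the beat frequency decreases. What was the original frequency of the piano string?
789 Hz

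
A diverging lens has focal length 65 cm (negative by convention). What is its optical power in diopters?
P = 1/f = -1.538 D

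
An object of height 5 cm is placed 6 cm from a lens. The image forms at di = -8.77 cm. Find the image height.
hi = (-di/do) × ho = 7.308 cm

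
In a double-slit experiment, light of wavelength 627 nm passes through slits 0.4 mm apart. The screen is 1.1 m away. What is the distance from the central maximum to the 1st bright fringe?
y = mλL/d = 1.724 mm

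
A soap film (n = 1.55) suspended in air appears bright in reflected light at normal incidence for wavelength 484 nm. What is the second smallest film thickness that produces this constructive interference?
2nt = (m − ½)λ with m = 2 → t = (m − ½)λ/(2n) = 234.2 nm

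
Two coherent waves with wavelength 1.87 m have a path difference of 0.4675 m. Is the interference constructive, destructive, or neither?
neither (partial) — path difference = 0.25λ, neither a whole number of wavelengths nor an odd multiple of λ/2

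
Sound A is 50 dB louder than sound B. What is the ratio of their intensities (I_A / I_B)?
I_A/I_B = 10^(Δβ/10) = 100000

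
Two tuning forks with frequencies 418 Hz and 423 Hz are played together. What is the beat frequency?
5 Hz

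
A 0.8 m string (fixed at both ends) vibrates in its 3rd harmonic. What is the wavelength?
λₙ = 2L/n = 0.5333 m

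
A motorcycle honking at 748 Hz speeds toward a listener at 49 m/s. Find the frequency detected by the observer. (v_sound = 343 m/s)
f_obs = f·v/(v − v_s) = 872.7 Hz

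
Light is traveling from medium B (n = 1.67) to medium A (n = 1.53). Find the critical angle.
θc = arcsin(n₂/n₁) = 66.37°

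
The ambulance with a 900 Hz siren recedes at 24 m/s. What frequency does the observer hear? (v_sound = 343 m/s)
f_obs = f·v/(v + v_s) = 841.1 Hz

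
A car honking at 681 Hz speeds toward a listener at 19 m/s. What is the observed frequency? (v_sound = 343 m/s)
f_obs = f·v/(v − v_s) = 720.9 Hz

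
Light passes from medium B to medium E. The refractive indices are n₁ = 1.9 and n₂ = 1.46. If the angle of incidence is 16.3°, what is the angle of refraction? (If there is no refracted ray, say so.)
sin θ₂ = (n₁/n₂)·sin θ₁ = 0.3653 → θ₂ = 21.42°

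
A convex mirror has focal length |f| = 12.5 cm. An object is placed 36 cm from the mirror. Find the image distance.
f = −12.5 cm (convex); 1/di = 1/f − 1/do → di = -9.278 cm (virtual image, behind mirror)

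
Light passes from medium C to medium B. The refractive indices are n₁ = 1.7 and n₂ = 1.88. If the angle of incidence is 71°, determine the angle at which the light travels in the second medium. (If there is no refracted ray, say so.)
sin θ₂ = (n₁/n₂)·sin θ₁ = 0.855 → θ₂ = 58.76°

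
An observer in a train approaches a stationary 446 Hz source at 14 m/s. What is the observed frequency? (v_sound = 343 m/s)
f_obs = f·(v + v_o)/v = 464.2 Hz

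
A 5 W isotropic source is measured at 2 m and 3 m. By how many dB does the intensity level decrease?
Δβ = 20·log₁₀(r₂/r₁) = 3.522 dB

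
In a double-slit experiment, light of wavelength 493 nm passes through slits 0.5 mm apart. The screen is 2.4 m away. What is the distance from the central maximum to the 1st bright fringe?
y = mλL/d = 2.366 mm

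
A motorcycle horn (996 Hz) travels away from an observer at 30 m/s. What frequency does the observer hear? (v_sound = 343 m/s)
f_obs = f·v/(v + v_s) = 915.9 Hz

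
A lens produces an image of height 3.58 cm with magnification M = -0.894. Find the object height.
ho = |hi|/|M| = 4.004 cm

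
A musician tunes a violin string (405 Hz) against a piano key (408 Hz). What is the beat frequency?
3 Hz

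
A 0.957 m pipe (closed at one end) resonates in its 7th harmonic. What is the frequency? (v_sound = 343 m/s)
fₙ = nv/(4L) = 627.2 Hz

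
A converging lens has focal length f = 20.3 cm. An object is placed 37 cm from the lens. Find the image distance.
1/di = 1/f − 1/do → di = 44.98 cm (real image)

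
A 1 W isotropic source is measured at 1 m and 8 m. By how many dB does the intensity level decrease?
Δβ = 20·log₁₀(r₂/r₁) = 18.06 dB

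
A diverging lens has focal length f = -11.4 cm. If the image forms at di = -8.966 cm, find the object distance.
1/do = 1/f − 1/di → do = 41.99 cm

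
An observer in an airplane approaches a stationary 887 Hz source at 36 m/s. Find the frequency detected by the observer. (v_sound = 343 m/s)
f_obs = f·(v + v_o)/v = 980.1 Hz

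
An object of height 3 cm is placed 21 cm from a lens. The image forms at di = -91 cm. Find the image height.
hi = (-di/do) × ho = 13 cm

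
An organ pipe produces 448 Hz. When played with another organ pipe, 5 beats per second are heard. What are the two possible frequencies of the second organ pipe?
f₂ = 448 ± 5 Hz → 453 Hz or 443 Hz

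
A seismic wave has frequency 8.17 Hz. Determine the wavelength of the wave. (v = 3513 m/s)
λ = v/f = 430 m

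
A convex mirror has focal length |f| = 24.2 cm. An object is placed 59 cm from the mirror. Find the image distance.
f = −24.2 cm (convex); 1/di = 1/f − 1/do → di = -17.16 cm (virtual image, behind mirror)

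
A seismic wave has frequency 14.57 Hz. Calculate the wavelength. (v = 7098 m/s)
λ = v/f = 487.2 m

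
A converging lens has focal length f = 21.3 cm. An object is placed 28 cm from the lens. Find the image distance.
1/di = 1/f − 1/do → di = 89.01 cm (real image)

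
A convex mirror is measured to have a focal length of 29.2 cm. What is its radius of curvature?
R = 2|f| = 58.4 cm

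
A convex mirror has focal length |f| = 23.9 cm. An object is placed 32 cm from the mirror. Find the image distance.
f = −23.9 cm (convex); 1/di = 1/f − 1/do → di = -13.68 cm (virtual image, behind mirror)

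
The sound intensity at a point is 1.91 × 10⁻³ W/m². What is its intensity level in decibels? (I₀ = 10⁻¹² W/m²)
β = 10·log₁₀(I/I₀) = 92.81 dB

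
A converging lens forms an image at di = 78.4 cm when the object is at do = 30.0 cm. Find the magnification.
M = −di/do = -2.613 (inverted image)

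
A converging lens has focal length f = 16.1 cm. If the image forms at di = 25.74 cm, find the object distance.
1/do = 1/f − 1/di → do = 42.99 cm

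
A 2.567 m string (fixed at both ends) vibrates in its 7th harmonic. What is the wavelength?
λₙ = 2L/n = 0.7334 m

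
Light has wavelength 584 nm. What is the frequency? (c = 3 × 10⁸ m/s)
f = c/λ = 5.137 × 10¹⁴ Hz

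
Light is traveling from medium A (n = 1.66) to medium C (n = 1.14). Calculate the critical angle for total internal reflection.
θc = arcsin(n₂/n₁) = 43.37°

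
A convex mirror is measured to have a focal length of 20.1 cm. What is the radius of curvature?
R = 2|f| = 40.2 cm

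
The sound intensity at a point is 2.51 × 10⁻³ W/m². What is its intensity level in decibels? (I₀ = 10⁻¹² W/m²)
β = 10·log₁₀(I/I₀) = 94 dB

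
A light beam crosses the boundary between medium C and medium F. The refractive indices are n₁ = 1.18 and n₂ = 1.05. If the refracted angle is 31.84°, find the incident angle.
sin θ₁ = (n₂/n₁)·sin θ₂ → θ₁ = 28°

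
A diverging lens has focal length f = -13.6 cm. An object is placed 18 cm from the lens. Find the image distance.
1/di = 1/f − 1/do → di = -7.747 cm (virtual image)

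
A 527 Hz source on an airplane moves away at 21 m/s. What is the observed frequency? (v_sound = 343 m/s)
f_obs = f·v/(v + v_s) = 496.6 Hz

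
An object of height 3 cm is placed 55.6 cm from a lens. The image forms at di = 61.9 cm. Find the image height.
hi = (-di/do) × ho = -3.34 cm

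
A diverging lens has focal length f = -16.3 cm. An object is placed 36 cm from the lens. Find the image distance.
1/di = 1/f − 1/do → di = -11.22 cm (virtual image)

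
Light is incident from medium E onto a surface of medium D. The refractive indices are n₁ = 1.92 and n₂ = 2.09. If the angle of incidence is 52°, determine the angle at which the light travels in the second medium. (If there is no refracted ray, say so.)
sin θ₂ = (n₁/n₂)·sin θ₁ = 0.7239 → θ₂ = 46.38°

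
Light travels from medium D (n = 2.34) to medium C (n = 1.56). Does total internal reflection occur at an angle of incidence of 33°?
θc = arcsin(n₂/n₁) = 41.81°; 33° < θc, so no — the ray refracts.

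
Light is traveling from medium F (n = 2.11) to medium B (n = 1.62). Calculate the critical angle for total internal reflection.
θc = arcsin(n₂/n₁) = 50.15°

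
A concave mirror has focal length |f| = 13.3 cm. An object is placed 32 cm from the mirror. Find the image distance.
f = +13.3 cm (concave); 1/di = 1/f − 1/do → di = 22.76 cm (real image, in front of mirror)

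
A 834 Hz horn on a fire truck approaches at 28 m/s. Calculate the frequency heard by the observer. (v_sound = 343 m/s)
f_obs = f·v/(v − v_s) = 908.1 Hz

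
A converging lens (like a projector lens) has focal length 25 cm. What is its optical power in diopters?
P = 1/f = 4 D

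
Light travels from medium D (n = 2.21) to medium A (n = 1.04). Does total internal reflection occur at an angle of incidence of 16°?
θc = arcsin(n₂/n₁) = 28.07°; 16° < θc, so no — the ray refracts.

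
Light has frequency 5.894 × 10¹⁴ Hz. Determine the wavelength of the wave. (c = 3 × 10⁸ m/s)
λ = c/f = 509 nm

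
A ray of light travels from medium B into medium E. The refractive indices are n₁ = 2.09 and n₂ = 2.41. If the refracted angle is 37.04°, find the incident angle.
sin θ₁ = (n₂/n₁)·sin θ₂ → θ₁ = 44°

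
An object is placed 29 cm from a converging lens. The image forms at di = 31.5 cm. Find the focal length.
1/f = 1/do + 1/di → f = 15.1 cm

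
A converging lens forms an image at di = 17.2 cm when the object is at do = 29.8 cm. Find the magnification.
M = −di/do = -0.5772 (inverted image)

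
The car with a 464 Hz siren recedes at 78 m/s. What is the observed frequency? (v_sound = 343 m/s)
f_obs = f·v/(v + v_s) = 378 Hz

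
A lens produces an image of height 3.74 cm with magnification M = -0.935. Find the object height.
ho = |hi|/|M| = 4 cm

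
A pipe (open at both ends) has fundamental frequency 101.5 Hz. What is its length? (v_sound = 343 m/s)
L = v/(2f₁) = 1.69 m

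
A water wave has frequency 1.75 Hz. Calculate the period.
T = 1/f = 0.5714 s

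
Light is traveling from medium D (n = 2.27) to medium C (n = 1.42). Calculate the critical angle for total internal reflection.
θc = arcsin(n₂/n₁) = 38.72°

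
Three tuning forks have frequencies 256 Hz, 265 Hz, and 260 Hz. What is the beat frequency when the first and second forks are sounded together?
9 Hz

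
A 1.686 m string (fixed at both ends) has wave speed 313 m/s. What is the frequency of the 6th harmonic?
fₙ = nv/(2L) = 556.9 Hz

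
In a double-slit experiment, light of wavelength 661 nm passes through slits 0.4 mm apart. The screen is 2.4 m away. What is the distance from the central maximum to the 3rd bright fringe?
y = mλL/d = 11.9 mm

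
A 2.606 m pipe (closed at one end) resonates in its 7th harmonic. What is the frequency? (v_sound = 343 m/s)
fₙ = nv/(4L) = 230.3 Hz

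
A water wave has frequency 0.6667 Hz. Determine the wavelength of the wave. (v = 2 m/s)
λ = v/f = 3 m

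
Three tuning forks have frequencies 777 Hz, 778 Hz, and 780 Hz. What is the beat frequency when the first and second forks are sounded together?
1 Hz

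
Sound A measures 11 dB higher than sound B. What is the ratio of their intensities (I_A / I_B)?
I_A/I_B = 10^(Δβ/10) = 12.59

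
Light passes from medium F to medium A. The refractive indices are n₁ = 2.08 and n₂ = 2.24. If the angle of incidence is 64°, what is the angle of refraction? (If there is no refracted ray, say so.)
sin θ₂ = (n₁/n₂)·sin θ₁ = 0.8346 → θ₂ = 56.57°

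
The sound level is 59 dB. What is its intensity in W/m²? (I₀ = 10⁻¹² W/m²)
I = I₀·10^(β/10) = 7.94 × 10⁻⁷ W/m²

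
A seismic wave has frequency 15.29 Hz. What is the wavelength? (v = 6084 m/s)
λ = v/f = 397.9 m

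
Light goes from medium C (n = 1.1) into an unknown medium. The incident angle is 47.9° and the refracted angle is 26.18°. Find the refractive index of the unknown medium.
n₂ = n₁·sin θ₁ / sin θ₂ = 1.85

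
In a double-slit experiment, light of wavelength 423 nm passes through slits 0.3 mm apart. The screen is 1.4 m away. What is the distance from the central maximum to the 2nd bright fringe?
y = mλL/d = 3.948 mm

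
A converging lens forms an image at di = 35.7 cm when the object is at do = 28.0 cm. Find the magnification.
M = −di/do = -1.275 (inverted image)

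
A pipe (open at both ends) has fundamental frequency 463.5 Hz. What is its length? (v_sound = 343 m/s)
L = v/(2f₁) = 0.37 m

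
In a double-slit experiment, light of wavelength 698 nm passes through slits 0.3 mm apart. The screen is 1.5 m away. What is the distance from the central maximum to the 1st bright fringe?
y = mλL/d = 3.49 mm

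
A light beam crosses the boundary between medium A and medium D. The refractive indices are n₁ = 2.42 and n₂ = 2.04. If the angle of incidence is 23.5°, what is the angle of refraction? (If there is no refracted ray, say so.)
sin θ₂ = (n₁/n₂)·sin θ₁ = 0.473 → θ₂ = 28.23°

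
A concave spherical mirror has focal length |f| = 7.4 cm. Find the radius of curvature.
R = 2|f| = 14.8 cm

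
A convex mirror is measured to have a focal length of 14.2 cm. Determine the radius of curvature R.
R = 2|f| = 28.4 cm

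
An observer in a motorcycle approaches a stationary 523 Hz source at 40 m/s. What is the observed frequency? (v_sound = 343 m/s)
f_obs = f·(v + v_o)/v = 584 Hz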